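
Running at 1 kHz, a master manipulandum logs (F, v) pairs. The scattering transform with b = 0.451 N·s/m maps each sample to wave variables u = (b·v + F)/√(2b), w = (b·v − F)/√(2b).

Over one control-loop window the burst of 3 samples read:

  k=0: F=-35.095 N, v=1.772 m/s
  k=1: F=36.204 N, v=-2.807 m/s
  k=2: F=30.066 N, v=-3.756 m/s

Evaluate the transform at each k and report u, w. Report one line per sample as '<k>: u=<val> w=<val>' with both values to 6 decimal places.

0: u=-36.110876 w=37.793810
1: u=36.787079 w=-39.452990
2: u=29.873586 w=-33.440797

k=0: b·v=0.451×1.772=0.799172; √(2b)=0.949737; u=(0.799172+(-35.095))/0.949737=-36.110876, w=(0.799172−(-35.095))/0.949737=37.793810
k=1: b·v=0.451×(-2.807)=-1.265957; √(2b)=0.949737; u=(-1.265957+36.204)/0.949737=36.787079, w=(-1.265957−36.204)/0.949737=-39.452990
k=2: b·v=0.451×(-3.756)=-1.693956; √(2b)=0.949737; u=(-1.693956+30.066)/0.949737=29.873586, w=(-1.693956−30.066)/0.949737=-33.440797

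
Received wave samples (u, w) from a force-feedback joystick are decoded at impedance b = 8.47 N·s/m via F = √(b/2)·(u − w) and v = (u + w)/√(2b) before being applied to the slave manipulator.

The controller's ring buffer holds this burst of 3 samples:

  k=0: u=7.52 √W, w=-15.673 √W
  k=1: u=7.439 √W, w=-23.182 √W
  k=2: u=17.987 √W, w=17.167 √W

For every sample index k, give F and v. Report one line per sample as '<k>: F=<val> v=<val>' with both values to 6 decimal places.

k=0: u−w=23.193000, u+w=-8.153000; √(b/2)=2.057912, √(2b)=4.115823; F=2.057912×23.193=47.729143, v=-8.153000/4.115823=-1.980892
k=1: u−w=30.621000, u+w=-15.743000; √(b/2)=2.057912, √(2b)=4.115823; F=2.057912×30.621=63.015310, v=-15.743000/4.115823=-3.824994
k=2: u−w=0.820000, u+w=35.154000; √(b/2)=2.057912, √(2b)=4.115823; F=2.057912×0.82=1.687487, v=35.154000/4.115823=8.541183

0: F=47.729143 v=-1.980892
1: F=63.015310 v=-3.824994
2: F=1.687487 v=8.541183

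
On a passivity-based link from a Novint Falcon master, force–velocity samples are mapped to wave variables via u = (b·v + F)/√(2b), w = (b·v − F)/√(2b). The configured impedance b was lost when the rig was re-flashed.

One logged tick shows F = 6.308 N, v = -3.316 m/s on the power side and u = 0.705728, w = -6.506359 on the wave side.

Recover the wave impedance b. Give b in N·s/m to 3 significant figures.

u + w = -5.800631;  u + w = √(2b)·v, so √(2b) = -5.800631/(-3.316) = 1.749286.
b = (√(2b))²/2 = 3.060000/2 = 1.530000.
(Check via u − w = 2F/√(2b): u − w = 7.212087, 2F/√(2b) = 7.212087.)

b = 1.53 N·s/m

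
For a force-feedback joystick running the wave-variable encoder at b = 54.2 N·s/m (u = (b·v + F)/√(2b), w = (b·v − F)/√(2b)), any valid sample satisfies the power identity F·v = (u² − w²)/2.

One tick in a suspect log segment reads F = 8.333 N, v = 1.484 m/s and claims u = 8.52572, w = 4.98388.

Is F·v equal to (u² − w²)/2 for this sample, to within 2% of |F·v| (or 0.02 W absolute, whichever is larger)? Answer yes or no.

F·v = 8.333×1.484 = 12.3662 W.
(u² − w²)/2 = (72.6879 − 24.8391)/2 = 23.9244 W.
|Δ| = 11.5582;  2% of max(1, |F·v|) = 0.2473.

no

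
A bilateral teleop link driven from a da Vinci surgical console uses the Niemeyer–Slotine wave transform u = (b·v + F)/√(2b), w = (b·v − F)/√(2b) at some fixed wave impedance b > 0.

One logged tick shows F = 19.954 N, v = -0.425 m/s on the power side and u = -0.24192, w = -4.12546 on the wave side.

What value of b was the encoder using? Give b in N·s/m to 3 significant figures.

u + w = -4.36738;  u + w = √(2b)·v, so √(2b) = -4.36738/(-0.425) = 10.27619.
b = (√(2b))²/2 = 105.60004/2 = 52.80002.
(Check via u − w = 2F/√(2b): u − w = 3.88354, 2F/√(2b) = 3.88354.)

b = 52.8 N·s/m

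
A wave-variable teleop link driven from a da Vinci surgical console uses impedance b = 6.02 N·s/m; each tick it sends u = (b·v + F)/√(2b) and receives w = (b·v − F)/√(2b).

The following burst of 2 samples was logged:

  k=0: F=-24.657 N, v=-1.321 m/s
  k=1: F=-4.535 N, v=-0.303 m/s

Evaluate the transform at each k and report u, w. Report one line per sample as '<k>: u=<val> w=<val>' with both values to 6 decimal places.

0: u=-9.397879 w=4.814180
1: u=-1.832651 w=0.781280

k=0: b·v=6.02×(-1.321)=-7.952420; √(2b)=3.469870; u=(-7.952420+(-24.657))/3.469870=-9.397879, w=(-7.952420−(-24.657))/3.469870=4.814180
k=1: b·v=6.02×(-0.303)=-1.824060; √(2b)=3.469870; u=(-1.824060+(-4.535))/3.469870=-1.832651, w=(-1.824060−(-4.535))/3.469870=0.781280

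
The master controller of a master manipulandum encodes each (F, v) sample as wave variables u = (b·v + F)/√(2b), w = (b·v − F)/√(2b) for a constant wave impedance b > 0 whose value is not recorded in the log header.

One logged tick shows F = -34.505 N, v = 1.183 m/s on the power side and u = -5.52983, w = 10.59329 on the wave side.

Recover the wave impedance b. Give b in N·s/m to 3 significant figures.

u + w = 5.0635;  u + w = √(2b)·v, so √(2b) = 5.0635/1.183 = 4.2802.
b = (√(2b))²/2 = 18.3200/2 = 9.1600.
(Check via u − w = 2F/√(2b): u − w = -16.1231, 2F/√(2b) = -16.1231.)

b = 9.16 N·s/m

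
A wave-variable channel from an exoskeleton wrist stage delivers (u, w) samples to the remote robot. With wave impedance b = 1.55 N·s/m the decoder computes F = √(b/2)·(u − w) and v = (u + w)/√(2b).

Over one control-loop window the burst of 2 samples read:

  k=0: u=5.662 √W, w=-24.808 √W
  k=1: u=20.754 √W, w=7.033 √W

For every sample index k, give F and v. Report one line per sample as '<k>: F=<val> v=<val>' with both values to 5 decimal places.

k=0: u−w=30.47000, u+w=-19.14600; √(b/2)=0.88034, √(2b)=1.76068; F=0.88034×30.47=26.82399, v=-19.14600/1.76068=-10.87420
k=1: u−w=13.72100, u+w=27.78700; √(b/2)=0.88034, √(2b)=1.76068; F=0.88034×13.721=12.07916, v=27.78700/1.76068=15.78196

0: F=26.82399 v=-10.87420
1: F=12.07916 v=15.78196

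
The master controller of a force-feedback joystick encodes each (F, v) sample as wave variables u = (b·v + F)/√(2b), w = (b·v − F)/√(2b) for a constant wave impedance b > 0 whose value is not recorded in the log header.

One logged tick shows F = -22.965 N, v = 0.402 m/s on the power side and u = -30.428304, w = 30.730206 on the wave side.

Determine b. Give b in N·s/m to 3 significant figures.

b = 0.282 N·s/m

u + w = 0.301902;  u + w = √(2b)·v, so √(2b) = 0.301902/0.402 = 0.751000.
b = (√(2b))²/2 = 0.564001/2 = 0.282000.
(Check via u − w = 2F/√(2b): u − w = -61.158510, 2F/√(2b) = -61.158455.)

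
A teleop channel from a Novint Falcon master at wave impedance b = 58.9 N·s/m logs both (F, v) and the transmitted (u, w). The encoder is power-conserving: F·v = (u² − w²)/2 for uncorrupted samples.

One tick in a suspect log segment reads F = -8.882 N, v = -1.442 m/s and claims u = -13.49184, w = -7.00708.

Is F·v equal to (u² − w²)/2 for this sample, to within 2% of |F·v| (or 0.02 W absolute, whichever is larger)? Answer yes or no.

F·v = (-8.882)×(-1.442) = 12.8078 W.
(u² − w²)/2 = (182.0297 − 49.0992)/2 = 66.4653 W.
|Δ| = 53.6574;  2% of max(1, |F·v|) = 0.2562.

no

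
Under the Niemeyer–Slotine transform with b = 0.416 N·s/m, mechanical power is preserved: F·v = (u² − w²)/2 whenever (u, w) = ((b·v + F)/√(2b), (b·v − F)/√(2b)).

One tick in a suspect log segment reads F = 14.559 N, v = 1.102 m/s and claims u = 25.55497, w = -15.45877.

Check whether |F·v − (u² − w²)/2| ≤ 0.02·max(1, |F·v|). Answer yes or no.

no

F·v = 14.559×1.102 = 16.0440 W.
(u² − w²)/2 = (653.0565 − 238.9736)/2 = 207.0415 W.
|Δ| = 190.9974;  2% of max(1, |F·v|) = 0.3209.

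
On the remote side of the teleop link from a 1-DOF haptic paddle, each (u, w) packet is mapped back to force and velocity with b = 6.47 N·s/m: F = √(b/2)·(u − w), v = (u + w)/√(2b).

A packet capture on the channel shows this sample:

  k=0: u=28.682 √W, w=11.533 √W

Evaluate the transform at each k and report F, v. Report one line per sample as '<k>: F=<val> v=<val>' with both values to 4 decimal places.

k=0: u−w=17.1490, u+w=40.2150; √(b/2)=1.7986, √(2b)=3.5972; F=1.7986×17.149=30.8444, v=40.2150/3.5972=11.1795

0: F=30.8444 v=11.1795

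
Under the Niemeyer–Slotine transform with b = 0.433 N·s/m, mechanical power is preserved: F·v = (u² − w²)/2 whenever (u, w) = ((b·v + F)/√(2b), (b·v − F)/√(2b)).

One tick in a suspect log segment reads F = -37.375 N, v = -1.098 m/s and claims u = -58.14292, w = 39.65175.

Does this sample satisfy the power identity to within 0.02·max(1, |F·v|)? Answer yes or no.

no

F·v = (-37.375)×(-1.098) = 41.0378 W.
(u² − w²)/2 = (3380.5991 − 1572.2613)/2 = 904.1689 W.
|Δ| = 863.1312;  2% of max(1, |F·v|) = 0.8208.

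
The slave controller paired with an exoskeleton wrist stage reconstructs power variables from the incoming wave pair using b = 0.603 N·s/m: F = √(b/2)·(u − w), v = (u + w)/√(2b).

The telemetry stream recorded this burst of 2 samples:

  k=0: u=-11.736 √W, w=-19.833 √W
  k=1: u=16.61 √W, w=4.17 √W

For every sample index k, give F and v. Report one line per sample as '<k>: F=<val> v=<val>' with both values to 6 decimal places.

k=0: u−w=8.097000, u+w=-31.569000; √(b/2)=0.549090, √(2b)=1.098180; F=0.549090×8.097=4.445983, v=-31.569000/1.098180=-28.746645
k=1: u−w=12.440000, u+w=20.780000; √(b/2)=0.549090, √(2b)=1.098180; F=0.549090×12.44=6.830682, v=20.780000/1.098180=18.922211

0: F=4.445983 v=-28.746645
1: F=6.830682 v=18.922211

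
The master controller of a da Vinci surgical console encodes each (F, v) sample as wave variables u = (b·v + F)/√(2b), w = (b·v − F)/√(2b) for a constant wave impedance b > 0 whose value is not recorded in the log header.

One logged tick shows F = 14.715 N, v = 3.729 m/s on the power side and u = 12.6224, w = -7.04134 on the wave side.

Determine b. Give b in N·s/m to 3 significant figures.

b = 1.12 N·s/m

u + w = 5.5811;  u + w = √(2b)·v, so √(2b) = 5.5811/3.729 = 1.4967.
b = (√(2b))²/2 = 2.2400/2 = 1.1200.
(Check via u − w = 2F/√(2b): u − w = 19.6637, 2F/√(2b) = 19.6637.)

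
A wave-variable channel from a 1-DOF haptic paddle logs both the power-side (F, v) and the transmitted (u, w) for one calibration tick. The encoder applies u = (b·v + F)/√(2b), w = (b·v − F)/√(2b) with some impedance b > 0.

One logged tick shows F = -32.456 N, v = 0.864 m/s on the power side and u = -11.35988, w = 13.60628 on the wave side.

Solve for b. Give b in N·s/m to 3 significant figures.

u + w = 2.24640;  u + w = √(2b)·v, so √(2b) = 2.24640/0.864 = 2.60000.
b = (√(2b))²/2 = 6.76000/2 = 3.38000.
(Check via u − w = 2F/√(2b): u − w = -24.96616, 2F/√(2b) = -24.96615.)

b = 3.38 N·s/m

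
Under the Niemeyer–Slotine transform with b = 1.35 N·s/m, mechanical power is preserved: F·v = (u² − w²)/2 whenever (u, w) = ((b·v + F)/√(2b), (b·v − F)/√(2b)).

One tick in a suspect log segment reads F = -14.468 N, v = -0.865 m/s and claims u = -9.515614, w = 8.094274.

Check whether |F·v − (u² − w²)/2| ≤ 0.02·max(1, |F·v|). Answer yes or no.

F·v = (-14.468)×(-0.865) = 12.514820 W.
(u² − w²)/2 = (90.546910 − 65.517272)/2 = 12.514819 W.
|Δ| = 0.000001;  2% of max(1, |F·v|) = 0.250296.

yes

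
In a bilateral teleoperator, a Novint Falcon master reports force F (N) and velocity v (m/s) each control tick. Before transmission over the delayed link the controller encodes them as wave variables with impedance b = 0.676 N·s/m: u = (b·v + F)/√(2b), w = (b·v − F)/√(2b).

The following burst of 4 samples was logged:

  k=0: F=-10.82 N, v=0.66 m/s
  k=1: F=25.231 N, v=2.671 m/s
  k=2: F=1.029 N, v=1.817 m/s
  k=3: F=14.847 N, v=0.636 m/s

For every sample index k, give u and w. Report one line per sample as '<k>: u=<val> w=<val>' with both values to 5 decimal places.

0: u=-8.92177 w=9.68919
1: u=23.25218 w=-20.14646
2: u=1.94133 w=0.17140
3: u=13.13856 w=-12.39905

k=0: b·v=0.676×0.66=0.44616; √(2b)=1.16276; u=(0.44616+(-10.82))/1.16276=-8.92177, w=(0.44616−(-10.82))/1.16276=9.68919
k=1: b·v=0.676×2.671=1.80560; √(2b)=1.16276; u=(1.80560+25.231)/1.16276=23.25218, w=(1.80560−25.231)/1.16276=-20.14646
k=2: b·v=0.676×1.817=1.22829; √(2b)=1.16276; u=(1.22829+1.029)/1.16276=1.94133, w=(1.22829−1.029)/1.16276=0.17140
k=3: b·v=0.676×0.636=0.42994; √(2b)=1.16276; u=(0.42994+14.847)/1.16276=13.13856, w=(0.42994−14.847)/1.16276=-12.39905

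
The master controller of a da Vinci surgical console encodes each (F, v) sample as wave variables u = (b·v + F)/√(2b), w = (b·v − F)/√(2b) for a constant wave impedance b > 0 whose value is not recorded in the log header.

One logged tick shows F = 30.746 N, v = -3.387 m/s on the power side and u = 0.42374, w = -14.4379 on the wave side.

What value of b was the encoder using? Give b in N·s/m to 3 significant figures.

b = 8.56 N·s/m

u + w = -14.01416;  u + w = √(2b)·v, so √(2b) = -14.01416/(-3.387) = 4.13763.
b = (√(2b))²/2 = 17.12000/2 = 8.56000.
(Check via u − w = 2F/√(2b): u − w = 14.86164, 2F/√(2b) = 14.86164.)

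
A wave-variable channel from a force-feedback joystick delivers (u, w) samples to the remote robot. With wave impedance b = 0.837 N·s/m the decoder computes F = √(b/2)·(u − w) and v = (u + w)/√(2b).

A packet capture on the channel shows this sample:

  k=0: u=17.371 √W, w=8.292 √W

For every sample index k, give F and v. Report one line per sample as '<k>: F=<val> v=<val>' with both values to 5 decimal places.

k=0: u−w=9.07900, u+w=25.66300; √(b/2)=0.64692, √(2b)=1.29383; F=0.64692×9.079=5.87335, v=25.66300/1.29383=19.83489

0: F=5.87335 v=19.83489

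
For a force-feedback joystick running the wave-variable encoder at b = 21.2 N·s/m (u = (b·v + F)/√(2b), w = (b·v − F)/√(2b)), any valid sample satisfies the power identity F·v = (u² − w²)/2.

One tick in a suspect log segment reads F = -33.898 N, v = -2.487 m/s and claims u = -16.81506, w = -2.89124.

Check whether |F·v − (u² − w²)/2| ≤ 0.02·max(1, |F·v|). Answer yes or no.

F·v = (-33.898)×(-2.487) = 84.30433 W.
(u² − w²)/2 = (282.74624 − 8.35927)/2 = 137.19349 W.
|Δ| = 52.88916;  2% of max(1, |F·v|) = 1.68609.

no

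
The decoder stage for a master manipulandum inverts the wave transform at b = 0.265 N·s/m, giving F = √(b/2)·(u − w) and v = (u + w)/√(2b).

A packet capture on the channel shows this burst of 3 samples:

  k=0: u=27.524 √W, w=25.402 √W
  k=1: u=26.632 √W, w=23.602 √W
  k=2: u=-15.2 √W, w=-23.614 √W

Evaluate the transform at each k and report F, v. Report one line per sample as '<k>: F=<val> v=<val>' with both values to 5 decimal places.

k=0: u−w=2.12200, u+w=52.92600; √(b/2)=0.36401, √(2b)=0.72801; F=0.36401×2.122=0.77242, v=52.92600/0.72801=72.69945
k=1: u−w=3.03000, u+w=50.23400; √(b/2)=0.36401, √(2b)=0.72801; F=0.36401×3.03=1.10294, v=50.23400/0.72801=69.00171
k=2: u−w=8.41400, u+w=-38.81400; √(b/2)=0.36401, √(2b)=0.72801; F=0.36401×8.414=3.06274, v=-38.81400/0.72801=-53.31513

0: F=0.77242 v=72.69945
1: F=1.10294 v=69.00171
2: F=3.06274 v=-53.31513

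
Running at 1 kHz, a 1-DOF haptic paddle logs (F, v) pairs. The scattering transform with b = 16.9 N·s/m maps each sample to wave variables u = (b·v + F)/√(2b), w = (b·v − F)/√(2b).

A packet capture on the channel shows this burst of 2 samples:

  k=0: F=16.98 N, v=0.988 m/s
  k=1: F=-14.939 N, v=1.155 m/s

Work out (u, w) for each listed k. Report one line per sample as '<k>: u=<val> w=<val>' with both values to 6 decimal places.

k=0: b·v=16.9×0.988=16.697200; √(2b)=5.813777; u=(16.697200+16.98)/5.813777=5.792654, w=(16.697200−16.98)/5.813777=-0.048643
k=1: b·v=16.9×1.155=19.519500; √(2b)=5.813777; u=(19.519500+(-14.939))/5.813777=0.787870, w=(19.519500−(-14.939))/5.813777=5.927042

0: u=5.792654 w=-0.048643
1: u=0.787870 w=5.927042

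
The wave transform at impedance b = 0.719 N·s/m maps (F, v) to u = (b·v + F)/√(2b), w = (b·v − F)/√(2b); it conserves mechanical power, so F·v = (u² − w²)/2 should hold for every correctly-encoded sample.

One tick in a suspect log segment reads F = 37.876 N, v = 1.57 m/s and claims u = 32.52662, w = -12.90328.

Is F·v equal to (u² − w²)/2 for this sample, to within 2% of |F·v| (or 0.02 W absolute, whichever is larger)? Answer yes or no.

F·v = 37.876×1.57 = 59.4653 W.
(u² − w²)/2 = (1057.9810 − 166.4946)/2 = 445.7432 W.
|Δ| = 386.2779;  2% of max(1, |F·v|) = 1.1893.

no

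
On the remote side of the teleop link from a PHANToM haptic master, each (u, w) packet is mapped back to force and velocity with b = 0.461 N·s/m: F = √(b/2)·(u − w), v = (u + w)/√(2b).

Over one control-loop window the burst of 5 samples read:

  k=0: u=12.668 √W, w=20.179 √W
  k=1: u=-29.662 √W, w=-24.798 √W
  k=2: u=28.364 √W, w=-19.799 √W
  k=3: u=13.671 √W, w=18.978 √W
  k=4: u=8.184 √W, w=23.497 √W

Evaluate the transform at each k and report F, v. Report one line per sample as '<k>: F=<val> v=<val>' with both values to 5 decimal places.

k=0: u−w=-7.51100, u+w=32.84700; √(b/2)=0.48010, √(2b)=0.96021; F=0.48010×(-7.511)=-3.60606, v=32.84700/0.96021=34.20820
k=1: u−w=-4.86400, u+w=-54.46000; √(b/2)=0.48010, √(2b)=0.96021; F=0.48010×(-4.864)=-2.33523, v=-54.46000/0.96021=-56.71686
k=2: u−w=48.16300, u+w=8.56500; √(b/2)=0.48010, √(2b)=0.96021; F=0.48010×48.163=23.12326, v=8.56500/0.96021=8.91994
k=3: u−w=-5.30700, u+w=32.64900; √(b/2)=0.48010, √(2b)=0.96021; F=0.48010×(-5.307)=-2.54791, v=32.64900/0.96021=34.00200
k=4: u−w=-15.31300, u+w=31.68100; √(b/2)=0.48010, √(2b)=0.96021; F=0.48010×(-15.313)=-7.35183, v=31.68100/0.96021=32.99388

0: F=-3.60606 v=34.20820
1: F=-2.33523 v=-56.71686
2: F=23.12326 v=8.91994
3: F=-2.54791 v=34.00200
4: F=-7.35183 v=32.99388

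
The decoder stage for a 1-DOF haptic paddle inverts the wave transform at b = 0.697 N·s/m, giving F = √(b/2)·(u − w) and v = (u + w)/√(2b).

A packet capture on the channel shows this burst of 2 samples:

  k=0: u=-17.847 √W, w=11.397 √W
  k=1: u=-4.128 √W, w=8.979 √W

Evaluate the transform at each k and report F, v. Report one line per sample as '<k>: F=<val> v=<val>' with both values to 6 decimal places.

k=0: u−w=-29.244000, u+w=-6.450000; √(b/2)=0.590339, √(2b)=1.180678; F=0.590339×(-29.244)=-17.263870, v=-6.450000/1.180678=-5.462964
k=1: u−w=-13.107000, u+w=4.851000; √(b/2)=0.590339, √(2b)=1.180678; F=0.590339×(-13.107)=-7.737572, v=4.851000/1.180678=4.108657

0: F=-17.263870 v=-5.462964
1: F=-7.737572 v=4.108657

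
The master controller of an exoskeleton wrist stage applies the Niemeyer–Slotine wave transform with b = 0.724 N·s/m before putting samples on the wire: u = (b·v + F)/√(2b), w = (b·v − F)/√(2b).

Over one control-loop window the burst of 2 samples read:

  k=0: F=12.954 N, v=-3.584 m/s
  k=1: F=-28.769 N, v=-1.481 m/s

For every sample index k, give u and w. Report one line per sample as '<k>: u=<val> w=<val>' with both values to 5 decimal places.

0: u=8.60877 w=-12.92150
1: u=-24.79891 w=23.01678

k=0: b·v=0.724×(-3.584)=-2.59482; √(2b)=1.20333; u=(-2.59482+12.954)/1.20333=8.60877, w=(-2.59482−12.954)/1.20333=-12.92150
k=1: b·v=0.724×(-1.481)=-1.07224; √(2b)=1.20333; u=(-1.07224+(-28.769))/1.20333=-24.79891, w=(-1.07224−(-28.769))/1.20333=23.01678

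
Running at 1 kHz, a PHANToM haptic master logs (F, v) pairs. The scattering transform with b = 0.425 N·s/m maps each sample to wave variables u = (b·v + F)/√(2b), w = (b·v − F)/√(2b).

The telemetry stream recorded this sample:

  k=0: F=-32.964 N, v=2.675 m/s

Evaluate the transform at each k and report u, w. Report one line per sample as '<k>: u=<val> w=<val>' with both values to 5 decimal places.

k=0: b·v=0.425×2.675=1.13687; √(2b)=0.92195; u=(1.13687+(-32.964))/0.92195=-34.52136, w=(1.13687−(-32.964))/0.92195=36.98759

0: u=-34.52136 w=36.98759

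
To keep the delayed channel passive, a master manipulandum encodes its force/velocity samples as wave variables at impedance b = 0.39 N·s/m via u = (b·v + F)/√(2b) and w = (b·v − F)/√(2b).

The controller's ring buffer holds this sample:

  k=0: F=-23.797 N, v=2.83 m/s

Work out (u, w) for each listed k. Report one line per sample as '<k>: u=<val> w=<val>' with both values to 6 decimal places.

k=0: b·v=0.39×2.83=1.103700; √(2b)=0.883176; u=(1.103700+(-23.797))/0.883176=-25.695102, w=(1.103700−(-23.797))/0.883176=28.194491

0: u=-25.695102 w=28.194491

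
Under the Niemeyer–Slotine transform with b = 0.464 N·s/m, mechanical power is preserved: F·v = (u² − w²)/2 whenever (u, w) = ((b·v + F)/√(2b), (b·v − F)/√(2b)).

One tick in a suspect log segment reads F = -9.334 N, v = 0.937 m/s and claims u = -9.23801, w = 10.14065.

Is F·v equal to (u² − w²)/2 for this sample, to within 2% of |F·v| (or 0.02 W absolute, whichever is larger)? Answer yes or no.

F·v = (-9.334)×0.937 = -8.74596 W.
(u² − w²)/2 = (85.34083 − 102.83278)/2 = -8.74598 W.
|Δ| = 0.00002;  2% of max(1, |F·v|) = 0.17492.

yes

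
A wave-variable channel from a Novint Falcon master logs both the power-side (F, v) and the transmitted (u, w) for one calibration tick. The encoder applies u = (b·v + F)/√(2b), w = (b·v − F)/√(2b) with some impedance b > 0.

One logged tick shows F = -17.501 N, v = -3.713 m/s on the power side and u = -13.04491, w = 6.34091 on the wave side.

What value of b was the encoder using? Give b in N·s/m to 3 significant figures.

b = 1.63 N·s/m

u + w = -6.70400;  u + w = √(2b)·v, so √(2b) = -6.70400/(-3.713) = 1.80555.
b = (√(2b))²/2 = 3.26000/2 = 1.63000.
(Check via u − w = 2F/√(2b): u − w = -19.38582, 2F/√(2b) = -19.38580.)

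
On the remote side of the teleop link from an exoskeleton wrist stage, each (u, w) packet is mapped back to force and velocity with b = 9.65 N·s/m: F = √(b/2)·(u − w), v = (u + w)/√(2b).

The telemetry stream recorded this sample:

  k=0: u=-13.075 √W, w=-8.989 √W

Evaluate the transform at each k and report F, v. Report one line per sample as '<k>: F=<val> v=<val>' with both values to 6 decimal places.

k=0: u−w=-4.086000, u+w=-22.064000; √(b/2)=2.196588, √(2b)=4.393177; F=2.196588×(-4.086)=-8.975260, v=-22.064000/4.393177=-5.022334

0: F=-8.975260 v=-5.022334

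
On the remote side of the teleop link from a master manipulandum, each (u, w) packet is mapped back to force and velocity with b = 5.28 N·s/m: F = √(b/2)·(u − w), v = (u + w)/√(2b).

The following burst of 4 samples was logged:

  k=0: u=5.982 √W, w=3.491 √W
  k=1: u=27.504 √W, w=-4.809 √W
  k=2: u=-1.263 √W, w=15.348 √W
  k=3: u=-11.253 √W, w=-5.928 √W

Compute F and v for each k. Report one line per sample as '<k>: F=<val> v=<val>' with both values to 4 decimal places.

k=0: u−w=2.4910, u+w=9.4730; √(b/2)=1.6248, √(2b)=3.2496; F=1.6248×2.491=4.0474, v=9.4730/3.2496=2.9151
k=1: u−w=32.3130, u+w=22.6950; √(b/2)=1.6248, √(2b)=3.2496; F=1.6248×32.313=52.5024, v=22.6950/3.2496=6.9839
k=2: u−w=-16.6110, u+w=14.0850; √(b/2)=1.6248, √(2b)=3.2496; F=1.6248×(-16.611)=-26.9897, v=14.0850/3.2496=4.3344
k=3: u−w=-5.3250, u+w=-17.1810; √(b/2)=1.6248, √(2b)=3.2496; F=1.6248×(-5.325)=-8.6521, v=-17.1810/3.2496=-5.2871

0: F=4.0474 v=2.9151
1: F=52.5024 v=6.9839
2: F=-26.9897 v=4.3344
3: F=-8.6521 v=-5.2871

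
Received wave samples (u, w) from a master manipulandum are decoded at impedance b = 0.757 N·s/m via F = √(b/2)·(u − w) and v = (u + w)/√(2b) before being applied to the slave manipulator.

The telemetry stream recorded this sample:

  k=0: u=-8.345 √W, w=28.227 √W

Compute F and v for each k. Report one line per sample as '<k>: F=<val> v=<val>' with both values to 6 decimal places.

k=0: u−w=-36.572000, u+w=19.882000; √(b/2)=0.615224, √(2b)=1.230447; F=0.615224×(-36.572)=-22.499955, v=19.882000/1.230447=16.158354

0: F=-22.499955 v=16.158354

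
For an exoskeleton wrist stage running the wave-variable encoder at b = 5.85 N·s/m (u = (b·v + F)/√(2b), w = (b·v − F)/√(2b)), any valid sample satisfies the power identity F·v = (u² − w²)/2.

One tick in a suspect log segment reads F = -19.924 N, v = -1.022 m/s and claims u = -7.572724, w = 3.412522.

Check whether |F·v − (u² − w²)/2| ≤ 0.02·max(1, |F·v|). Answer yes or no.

F·v = (-19.924)×(-1.022) = 20.362328 W.
(u² − w²)/2 = (57.346149 − 11.645306)/2 = 22.850421 W.
|Δ| = 2.488093;  2% of max(1, |F·v|) = 0.407247.

no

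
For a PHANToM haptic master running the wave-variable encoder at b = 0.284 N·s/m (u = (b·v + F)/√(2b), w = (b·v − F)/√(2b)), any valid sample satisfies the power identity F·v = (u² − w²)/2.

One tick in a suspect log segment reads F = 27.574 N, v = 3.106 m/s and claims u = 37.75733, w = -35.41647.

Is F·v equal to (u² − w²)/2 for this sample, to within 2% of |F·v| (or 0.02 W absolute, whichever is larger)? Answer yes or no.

F·v = 27.574×3.106 = 85.6448 W.
(u² − w²)/2 = (1425.6160 − 1254.3263)/2 = 85.6448 W.
|Δ| = 0.0000;  2% of max(1, |F·v|) = 1.7129.

yes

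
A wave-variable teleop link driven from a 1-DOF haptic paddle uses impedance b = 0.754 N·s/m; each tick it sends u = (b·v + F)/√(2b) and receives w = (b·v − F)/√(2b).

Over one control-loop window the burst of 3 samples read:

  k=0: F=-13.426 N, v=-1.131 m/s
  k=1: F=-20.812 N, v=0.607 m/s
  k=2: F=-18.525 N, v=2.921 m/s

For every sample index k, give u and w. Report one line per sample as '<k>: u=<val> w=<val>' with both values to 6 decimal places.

0: u=-11.627604 w=10.238729
1: u=-16.575093 w=17.320493
2: u=-13.291921 w=16.878928

k=0: b·v=0.754×(-1.131)=-0.852774; √(2b)=1.228007; u=(-0.852774+(-13.426))/1.228007=-11.627604, w=(-0.852774−(-13.426))/1.228007=10.238729
k=1: b·v=0.754×0.607=0.457678; √(2b)=1.228007; u=(0.457678+(-20.812))/1.228007=-16.575093, w=(0.457678−(-20.812))/1.228007=17.320493
k=2: b·v=0.754×2.921=2.202434; √(2b)=1.228007; u=(2.202434+(-18.525))/1.228007=-13.291921, w=(2.202434−(-18.525))/1.228007=16.878928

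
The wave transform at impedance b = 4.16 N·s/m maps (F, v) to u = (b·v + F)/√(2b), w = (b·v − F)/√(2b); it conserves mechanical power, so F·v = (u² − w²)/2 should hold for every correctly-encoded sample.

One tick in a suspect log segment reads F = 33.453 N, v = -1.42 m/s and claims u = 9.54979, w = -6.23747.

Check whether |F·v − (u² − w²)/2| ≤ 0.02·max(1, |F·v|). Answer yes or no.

no

F·v = 33.453×(-1.42) = -47.50326 W.
(u² − w²)/2 = (91.19849 − 38.90603)/2 = 26.14623 W.
|Δ| = 73.64949;  2% of max(1, |F·v|) = 0.95007.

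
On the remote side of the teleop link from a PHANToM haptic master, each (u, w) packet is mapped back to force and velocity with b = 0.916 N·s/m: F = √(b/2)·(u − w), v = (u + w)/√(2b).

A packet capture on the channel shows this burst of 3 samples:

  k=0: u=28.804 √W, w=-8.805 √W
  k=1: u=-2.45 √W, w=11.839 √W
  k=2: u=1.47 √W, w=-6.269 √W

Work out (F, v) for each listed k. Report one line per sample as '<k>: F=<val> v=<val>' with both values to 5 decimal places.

0: F=25.45215 v=14.77561
1: F=-9.67018 v=6.93676
2: F=5.23742 v=-3.54559

k=0: u−w=37.60900, u+w=19.99900; √(b/2)=0.67676, √(2b)=1.35351; F=0.67676×37.609=25.45215, v=19.99900/1.35351=14.77561
k=1: u−w=-14.28900, u+w=9.38900; √(b/2)=0.67676, √(2b)=1.35351; F=0.67676×(-14.289)=-9.67018, v=9.38900/1.35351=6.93676
k=2: u−w=7.73900, u+w=-4.79900; √(b/2)=0.67676, √(2b)=1.35351; F=0.67676×7.739=5.23742, v=-4.79900/1.35351=-3.54559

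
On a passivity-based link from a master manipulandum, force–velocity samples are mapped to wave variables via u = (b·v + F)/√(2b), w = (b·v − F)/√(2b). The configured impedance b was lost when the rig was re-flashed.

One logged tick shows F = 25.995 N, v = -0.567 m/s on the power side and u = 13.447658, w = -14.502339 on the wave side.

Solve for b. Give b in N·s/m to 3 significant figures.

b = 1.73 N·s/m

u + w = -1.054681;  u + w = √(2b)·v, so √(2b) = -1.054681/(-0.567) = 1.860108.
b = (√(2b))²/2 = 3.460000/2 = 1.730000.
(Check via u − w = 2F/√(2b): u − w = 27.949997, 2F/√(2b) = 27.949996.)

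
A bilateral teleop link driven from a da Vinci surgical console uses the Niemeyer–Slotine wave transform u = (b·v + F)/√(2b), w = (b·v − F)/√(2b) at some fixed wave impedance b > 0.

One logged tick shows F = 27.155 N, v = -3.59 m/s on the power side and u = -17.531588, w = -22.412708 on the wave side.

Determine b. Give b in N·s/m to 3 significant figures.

u + w = -39.944296;  u + w = √(2b)·v, so √(2b) = -39.944296/(-3.59) = 11.126545.
b = (√(2b))²/2 = 123.800000/2 = 61.900000.
(Check via u − w = 2F/√(2b): u − w = 4.881120, 2F/√(2b) = 4.881120.)

b = 61.9 N·s/m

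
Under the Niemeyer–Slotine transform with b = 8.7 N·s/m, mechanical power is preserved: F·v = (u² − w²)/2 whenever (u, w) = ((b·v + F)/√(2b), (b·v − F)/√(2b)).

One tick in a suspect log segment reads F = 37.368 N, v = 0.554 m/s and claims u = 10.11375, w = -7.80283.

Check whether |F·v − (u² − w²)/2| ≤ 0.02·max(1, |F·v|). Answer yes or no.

F·v = 37.368×0.554 = 20.70187 W.
(u² − w²)/2 = (102.28794 − 60.88416)/2 = 20.70189 W.
|Δ| = 0.00002;  2% of max(1, |F·v|) = 0.41404.

yes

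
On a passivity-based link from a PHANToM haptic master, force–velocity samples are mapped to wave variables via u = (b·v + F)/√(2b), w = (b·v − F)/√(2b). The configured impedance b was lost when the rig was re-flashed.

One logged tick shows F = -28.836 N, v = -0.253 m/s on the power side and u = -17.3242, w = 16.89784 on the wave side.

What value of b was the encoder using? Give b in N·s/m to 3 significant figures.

u + w = -0.42636;  u + w = √(2b)·v, so √(2b) = -0.42636/(-0.253) = 1.68522.
b = (√(2b))²/2 = 2.83996/2 = 1.41998.
(Check via u − w = 2F/√(2b): u − w = -34.22204, 2F/√(2b) = -34.22229.)

b = 1.42 N·s/m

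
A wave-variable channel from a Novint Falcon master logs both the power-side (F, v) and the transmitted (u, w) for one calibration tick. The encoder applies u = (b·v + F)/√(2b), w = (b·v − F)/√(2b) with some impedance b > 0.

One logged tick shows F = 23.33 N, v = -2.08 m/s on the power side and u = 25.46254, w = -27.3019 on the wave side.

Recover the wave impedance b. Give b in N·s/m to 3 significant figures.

b = 0.391 N·s/m

u + w = -1.83936;  u + w = √(2b)·v, so √(2b) = -1.83936/(-2.08) = 0.88431.
b = (√(2b))²/2 = 0.78200/2 = 0.39100.
(Check via u − w = 2F/√(2b): u − w = 52.76444, 2F/√(2b) = 52.76444.)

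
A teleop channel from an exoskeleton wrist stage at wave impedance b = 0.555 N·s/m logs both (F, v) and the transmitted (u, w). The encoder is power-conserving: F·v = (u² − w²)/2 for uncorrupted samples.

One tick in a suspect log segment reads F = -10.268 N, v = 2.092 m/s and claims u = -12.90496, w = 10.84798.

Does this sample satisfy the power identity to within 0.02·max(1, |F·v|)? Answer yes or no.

F·v = (-10.268)×2.092 = -21.48066 W.
(u² − w²)/2 = (166.53799 − 117.67867)/2 = 24.42966 W.
|Δ| = 45.91032;  2% of max(1, |F·v|) = 0.42961.

no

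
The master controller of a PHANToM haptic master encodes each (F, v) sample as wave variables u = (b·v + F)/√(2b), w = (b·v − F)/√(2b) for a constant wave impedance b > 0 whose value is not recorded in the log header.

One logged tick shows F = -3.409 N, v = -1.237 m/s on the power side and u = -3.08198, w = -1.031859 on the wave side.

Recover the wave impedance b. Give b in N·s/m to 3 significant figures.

b = 5.53 N·s/m

u + w = -4.113839;  u + w = √(2b)·v, so √(2b) = -4.113839/(-1.237) = 3.325658.
b = (√(2b))²/2 = 11.060001/2 = 5.530001.
(Check via u − w = 2F/√(2b): u − w = -2.050121, 2F/√(2b) = -2.050121.)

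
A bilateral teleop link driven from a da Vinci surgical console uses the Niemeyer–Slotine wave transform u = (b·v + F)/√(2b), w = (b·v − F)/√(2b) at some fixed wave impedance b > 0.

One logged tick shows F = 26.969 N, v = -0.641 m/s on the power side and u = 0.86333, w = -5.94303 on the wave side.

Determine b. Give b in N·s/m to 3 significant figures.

u + w = -5.0797;  u + w = √(2b)·v, so √(2b) = -5.0797/(-0.641) = 7.9246.
b = (√(2b))²/2 = 62.8001/2 = 31.4000.
(Check via u − w = 2F/√(2b): u − w = 6.8064, 2F/√(2b) = 6.8064.)

b = 31.4 N·s/m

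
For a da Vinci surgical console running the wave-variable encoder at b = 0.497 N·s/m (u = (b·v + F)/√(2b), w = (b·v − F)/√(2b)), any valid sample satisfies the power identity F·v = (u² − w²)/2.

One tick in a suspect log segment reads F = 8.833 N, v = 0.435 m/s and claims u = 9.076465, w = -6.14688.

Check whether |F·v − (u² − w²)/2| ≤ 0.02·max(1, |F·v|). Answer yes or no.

F·v = 8.833×0.435 = 3.842355 W.
(u² − w²)/2 = (82.382217 − 37.784134)/2 = 22.299042 W.
|Δ| = 18.456687;  2% of max(1, |F·v|) = 0.076847.

no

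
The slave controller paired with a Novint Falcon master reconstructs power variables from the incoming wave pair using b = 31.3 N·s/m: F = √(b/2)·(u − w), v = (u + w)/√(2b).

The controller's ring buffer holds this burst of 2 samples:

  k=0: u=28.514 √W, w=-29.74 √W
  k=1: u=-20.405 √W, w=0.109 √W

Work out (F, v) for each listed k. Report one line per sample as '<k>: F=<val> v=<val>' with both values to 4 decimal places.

k=0: u−w=58.2540, u+w=-1.2260; √(b/2)=3.9560, √(2b)=7.9120; F=3.9560×58.254=230.4533, v=-1.2260/7.9120=-0.1550
k=1: u−w=-20.5140, u+w=-20.2960; √(b/2)=3.9560, √(2b)=7.9120; F=3.9560×(-20.514)=-81.1535, v=-20.2960/7.9120=-2.5652

0: F=230.4533 v=-0.1550
1: F=-81.1535 v=-2.5652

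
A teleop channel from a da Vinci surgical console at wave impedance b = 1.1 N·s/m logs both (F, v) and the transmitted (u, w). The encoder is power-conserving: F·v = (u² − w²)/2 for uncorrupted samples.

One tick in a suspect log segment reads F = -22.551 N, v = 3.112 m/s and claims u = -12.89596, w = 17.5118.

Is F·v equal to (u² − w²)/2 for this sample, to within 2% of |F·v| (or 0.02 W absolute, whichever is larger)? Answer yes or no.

F·v = (-22.551)×3.112 = -70.17871 W.
(u² − w²)/2 = (166.30578 − 306.66314)/2 = -70.17868 W.
|Δ| = 0.00003;  2% of max(1, |F·v|) = 1.40357.

yes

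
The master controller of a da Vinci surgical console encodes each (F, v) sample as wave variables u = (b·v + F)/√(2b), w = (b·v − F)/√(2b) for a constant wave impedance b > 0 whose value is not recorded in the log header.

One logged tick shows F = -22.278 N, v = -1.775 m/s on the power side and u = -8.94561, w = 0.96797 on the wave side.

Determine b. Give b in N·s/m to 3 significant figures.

u + w = -7.97764;  u + w = √(2b)·v, so √(2b) = -7.97764/(-1.775) = 4.49445.
b = (√(2b))²/2 = 20.20004/2 = 10.10002.
(Check via u − w = 2F/√(2b): u − w = -9.91358, 2F/√(2b) = -9.91357.)

b = 10.1 N·s/m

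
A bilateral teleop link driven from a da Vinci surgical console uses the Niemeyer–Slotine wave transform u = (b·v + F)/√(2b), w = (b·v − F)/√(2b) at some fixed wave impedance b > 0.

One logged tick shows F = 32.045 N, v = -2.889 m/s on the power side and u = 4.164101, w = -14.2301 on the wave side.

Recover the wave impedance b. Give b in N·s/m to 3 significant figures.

u + w = -10.065999;  u + w = √(2b)·v, so √(2b) = -10.065999/(-2.889) = 3.484250.
b = (√(2b))²/2 = 12.140000/2 = 6.070000.
(Check via u − w = 2F/√(2b): u − w = 18.394201, 2F/√(2b) = 18.394201.)

b = 6.07 N·s/m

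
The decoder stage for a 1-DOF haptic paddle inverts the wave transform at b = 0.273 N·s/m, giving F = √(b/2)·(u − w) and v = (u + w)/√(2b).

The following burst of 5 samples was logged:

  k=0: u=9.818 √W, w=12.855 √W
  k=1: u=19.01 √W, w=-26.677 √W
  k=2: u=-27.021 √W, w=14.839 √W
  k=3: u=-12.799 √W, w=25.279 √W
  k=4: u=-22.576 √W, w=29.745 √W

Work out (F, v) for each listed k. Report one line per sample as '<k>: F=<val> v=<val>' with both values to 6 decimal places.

0: F=-1.122047 v=30.684049
1: F=16.879476 v=-10.375980
2: F=-15.465556 v=-16.486265
3: F=-14.068262 v=16.889557
4: F=-19.330468 v=9.702022

k=0: u−w=-3.037000, u+w=22.673000; √(b/2)=0.369459, √(2b)=0.738918; F=0.369459×(-3.037)=-1.122047, v=22.673000/0.738918=30.684049
k=1: u−w=45.687000, u+w=-7.667000; √(b/2)=0.369459, √(2b)=0.738918; F=0.369459×45.687=16.879476, v=-7.667000/0.738918=-10.375980
k=2: u−w=-41.860000, u+w=-12.182000; √(b/2)=0.369459, √(2b)=0.738918; F=0.369459×(-41.86)=-15.465556, v=-12.182000/0.738918=-16.486265
k=3: u−w=-38.078000, u+w=12.480000; √(b/2)=0.369459, √(2b)=0.738918; F=0.369459×(-38.078)=-14.068262, v=12.480000/0.738918=16.889557
k=4: u−w=-52.321000, u+w=7.169000; √(b/2)=0.369459, √(2b)=0.738918; F=0.369459×(-52.321)=-19.330468, v=7.169000/0.738918=9.702022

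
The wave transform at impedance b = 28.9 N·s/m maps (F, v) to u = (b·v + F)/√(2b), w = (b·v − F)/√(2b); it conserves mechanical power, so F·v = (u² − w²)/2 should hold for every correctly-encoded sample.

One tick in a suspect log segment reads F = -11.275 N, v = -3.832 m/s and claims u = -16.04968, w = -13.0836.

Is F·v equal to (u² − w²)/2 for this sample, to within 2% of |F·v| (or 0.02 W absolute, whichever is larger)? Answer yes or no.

yes

F·v = (-11.275)×(-3.832) = 43.20580 W.
(u² − w²)/2 = (257.59223 − 171.18059)/2 = 43.20582 W.
|Δ| = 0.00002;  2% of max(1, |F·v|) = 0.86412.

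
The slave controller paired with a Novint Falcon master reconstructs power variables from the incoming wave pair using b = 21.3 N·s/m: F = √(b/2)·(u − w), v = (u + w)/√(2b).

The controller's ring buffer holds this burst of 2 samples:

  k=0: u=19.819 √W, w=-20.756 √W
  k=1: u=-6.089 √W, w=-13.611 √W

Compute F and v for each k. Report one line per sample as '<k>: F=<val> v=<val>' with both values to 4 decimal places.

k=0: u−w=40.5750, u+w=-0.9370; √(b/2)=3.2634, √(2b)=6.5269; F=3.2634×40.575=132.4138, v=-0.9370/6.5269=-0.1436
k=1: u−w=7.5220, u+w=-19.7000; √(b/2)=3.2634, √(2b)=6.5269; F=3.2634×7.522=24.5475, v=-19.7000/6.5269=-3.0183

0: F=132.4138 v=-0.1436
1: F=24.5475 v=-3.0183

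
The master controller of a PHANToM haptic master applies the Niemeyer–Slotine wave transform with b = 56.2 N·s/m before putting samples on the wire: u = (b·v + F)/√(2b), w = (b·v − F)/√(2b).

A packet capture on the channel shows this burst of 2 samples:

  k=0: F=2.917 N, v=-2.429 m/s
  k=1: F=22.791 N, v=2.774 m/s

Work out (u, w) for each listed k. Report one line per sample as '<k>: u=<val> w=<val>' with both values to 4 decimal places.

k=0: b·v=56.2×(-2.429)=-136.5098; √(2b)=10.6019; u=(-136.5098+2.917)/10.6019=-12.6009, w=(-136.5098−2.917)/10.6019=-13.1511
k=1: b·v=56.2×2.774=155.8988; √(2b)=10.6019; u=(155.8988+22.791)/10.6019=16.8545, w=(155.8988−22.791)/10.6019=12.5551

0: u=-12.6009 w=-13.1511
1: u=16.8545 w=12.5551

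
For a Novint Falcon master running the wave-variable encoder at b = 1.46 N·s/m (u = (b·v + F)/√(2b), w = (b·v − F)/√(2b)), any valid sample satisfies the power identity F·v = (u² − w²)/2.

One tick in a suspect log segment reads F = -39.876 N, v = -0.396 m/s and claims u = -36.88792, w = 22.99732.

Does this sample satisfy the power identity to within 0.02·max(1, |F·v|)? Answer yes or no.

no

F·v = (-39.876)×(-0.396) = 15.7909 W.
(u² − w²)/2 = (1360.7186 − 528.8767)/2 = 415.9210 W.
|Δ| = 400.1301;  2% of max(1, |F·v|) = 0.3158.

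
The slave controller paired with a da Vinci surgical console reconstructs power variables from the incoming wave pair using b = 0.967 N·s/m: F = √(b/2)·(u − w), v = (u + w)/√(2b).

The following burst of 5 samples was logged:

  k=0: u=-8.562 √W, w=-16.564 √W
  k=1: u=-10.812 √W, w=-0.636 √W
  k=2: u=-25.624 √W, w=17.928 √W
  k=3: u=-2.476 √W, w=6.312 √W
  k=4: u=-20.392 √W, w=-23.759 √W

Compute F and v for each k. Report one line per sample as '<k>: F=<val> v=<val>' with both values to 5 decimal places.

0: F=5.56412 v=-18.06738
1: F=-7.07580 v=-8.23192
2: F=-30.28352 v=-5.53397
3: F=-6.11066 v=2.75836
4: F=2.34122 v=-31.74770

k=0: u−w=8.00200, u+w=-25.12600; √(b/2)=0.69534, √(2b)=1.39068; F=0.69534×8.002=5.56412, v=-25.12600/1.39068=-18.06738
k=1: u−w=-10.17600, u+w=-11.44800; √(b/2)=0.69534, √(2b)=1.39068; F=0.69534×(-10.176)=-7.07580, v=-11.44800/1.39068=-8.23192
k=2: u−w=-43.55200, u+w=-7.69600; √(b/2)=0.69534, √(2b)=1.39068; F=0.69534×(-43.552)=-30.28352, v=-7.69600/1.39068=-5.53397
k=3: u−w=-8.78800, u+w=3.83600; √(b/2)=0.69534, √(2b)=1.39068; F=0.69534×(-8.788)=-6.11066, v=3.83600/1.39068=2.75836
k=4: u−w=3.36700, u+w=-44.15100; √(b/2)=0.69534, √(2b)=1.39068; F=0.69534×3.367=2.34122, v=-44.15100/1.39068=-31.74770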